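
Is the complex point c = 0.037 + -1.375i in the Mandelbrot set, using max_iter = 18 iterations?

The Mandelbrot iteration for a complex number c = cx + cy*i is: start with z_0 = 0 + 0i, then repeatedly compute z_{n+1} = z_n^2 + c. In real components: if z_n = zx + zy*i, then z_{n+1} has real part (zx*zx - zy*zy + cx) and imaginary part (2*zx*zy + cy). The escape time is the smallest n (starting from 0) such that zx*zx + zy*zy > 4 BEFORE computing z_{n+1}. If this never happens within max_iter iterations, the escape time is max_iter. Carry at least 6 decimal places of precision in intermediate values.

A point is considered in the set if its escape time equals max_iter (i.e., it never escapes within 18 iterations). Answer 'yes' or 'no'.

Answer: no

Derivation:
z_0 = 0 + 0i, c = 0.0370 + -1.3750i
Iter 1: z = 0.0370 + -1.3750i, |z|^2 = 1.8920
Iter 2: z = -1.8523 + -1.4768i, |z|^2 = 5.6116
Escaped at iteration 2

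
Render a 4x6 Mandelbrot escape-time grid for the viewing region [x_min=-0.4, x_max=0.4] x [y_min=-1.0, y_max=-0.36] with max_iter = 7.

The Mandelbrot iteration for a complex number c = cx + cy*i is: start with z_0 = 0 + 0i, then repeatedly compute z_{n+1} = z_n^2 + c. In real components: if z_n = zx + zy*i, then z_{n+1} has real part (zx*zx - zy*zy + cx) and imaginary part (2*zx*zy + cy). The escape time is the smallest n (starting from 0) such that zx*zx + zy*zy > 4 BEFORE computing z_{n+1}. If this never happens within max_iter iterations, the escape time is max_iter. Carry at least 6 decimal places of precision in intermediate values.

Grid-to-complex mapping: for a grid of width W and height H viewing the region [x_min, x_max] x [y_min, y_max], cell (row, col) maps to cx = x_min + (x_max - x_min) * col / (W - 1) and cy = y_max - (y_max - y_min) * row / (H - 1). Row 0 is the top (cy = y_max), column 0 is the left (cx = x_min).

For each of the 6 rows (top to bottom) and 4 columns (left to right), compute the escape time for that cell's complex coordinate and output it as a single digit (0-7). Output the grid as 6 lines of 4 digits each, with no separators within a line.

Answer: 7777
7777
7777
7764
5753
4743

Derivation:
(row=0, col=0): c = -0.4000 + -0.3600i → escape time 7
(row=0, col=1): c = -0.1333 + -0.3600i → escape time 7
(row=0, col=2): c = 0.1333 + -0.3600i → escape time 7
(row=0, col=3): c = 0.4000 + -0.3600i → escape time 7
(row=1, col=0): c = -0.4000 + -0.4880i → escape time 7
(row=1, col=1): c = -0.1333 + -0.4880i → escape time 7
(row=1, col=2): c = 0.1333 + -0.4880i → escape time 7
(row=1, col=3): c = 0.4000 + -0.4880i → escape time 7
(row=2, col=0): c = -0.4000 + -0.6160i → escape time 7
(row=2, col=1): c = -0.1333 + -0.6160i → escape time 7
(row=2, col=2): c = 0.1333 + -0.6160i → escape time 7
(row=2, col=3): c = 0.4000 + -0.6160i → escape time 7
(row=3, col=0): c = -0.4000 + -0.7440i → escape time 7
(row=3, col=1): c = -0.1333 + -0.7440i → escape time 7
(row=3, col=2): c = 0.1333 + -0.7440i → escape time 6
(row=3, col=3): c = 0.4000 + -0.7440i → escape time 4
(row=4, col=0): c = -0.4000 + -0.8720i → escape time 5
(row=4, col=1): c = -0.1333 + -0.8720i → escape time 7
(row=4, col=2): c = 0.1333 + -0.8720i → escape time 5
(row=4, col=3): c = 0.4000 + -0.8720i → escape time 3
(row=5, col=0): c = -0.4000 + -1.0000i → escape time 4
(row=5, col=1): c = -0.1333 + -1.0000i → escape time 7
(row=5, col=2): c = 0.1333 + -1.0000i → escape time 4
(row=5, col=3): c = 0.4000 + -1.0000i → escape time 3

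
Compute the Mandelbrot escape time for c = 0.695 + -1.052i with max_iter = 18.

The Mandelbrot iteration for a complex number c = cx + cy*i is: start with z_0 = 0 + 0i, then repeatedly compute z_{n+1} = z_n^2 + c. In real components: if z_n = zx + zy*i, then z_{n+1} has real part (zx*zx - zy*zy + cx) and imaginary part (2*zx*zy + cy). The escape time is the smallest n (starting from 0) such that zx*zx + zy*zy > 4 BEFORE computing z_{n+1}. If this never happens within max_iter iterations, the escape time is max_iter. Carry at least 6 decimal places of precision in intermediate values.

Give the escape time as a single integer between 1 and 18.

Answer: 2

Derivation:
z_0 = 0 + 0i, c = 0.6950 + -1.0520i
Iter 1: z = 0.6950 + -1.0520i, |z|^2 = 1.5897
Iter 2: z = 0.0713 + -2.5143i, |z|^2 = 6.3267
Escaped at iteration 2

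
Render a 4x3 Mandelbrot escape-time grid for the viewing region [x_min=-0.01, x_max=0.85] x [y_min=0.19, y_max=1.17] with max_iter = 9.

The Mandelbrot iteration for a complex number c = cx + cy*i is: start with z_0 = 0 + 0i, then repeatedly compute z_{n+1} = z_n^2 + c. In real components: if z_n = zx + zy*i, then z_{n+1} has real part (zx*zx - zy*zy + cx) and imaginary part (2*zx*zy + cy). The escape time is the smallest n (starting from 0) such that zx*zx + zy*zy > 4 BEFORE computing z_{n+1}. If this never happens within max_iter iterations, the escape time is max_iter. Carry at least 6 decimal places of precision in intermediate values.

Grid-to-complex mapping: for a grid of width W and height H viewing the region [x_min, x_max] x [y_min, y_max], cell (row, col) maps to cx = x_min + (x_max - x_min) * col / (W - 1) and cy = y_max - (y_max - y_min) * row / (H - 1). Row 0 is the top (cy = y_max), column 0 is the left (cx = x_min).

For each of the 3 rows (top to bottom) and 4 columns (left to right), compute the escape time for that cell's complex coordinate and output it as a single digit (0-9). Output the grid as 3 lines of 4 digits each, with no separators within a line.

(row=0, col=0): c = -0.0100 + 1.1700i → escape time 3
(row=0, col=1): c = 0.2767 + 1.1700i → escape time 2
(row=0, col=2): c = 0.5633 + 1.1700i → escape time 2
(row=0, col=3): c = 0.8500 + 1.1700i → escape time 2
(row=1, col=0): c = -0.0100 + 0.6800i → escape time 9
(row=1, col=1): c = 0.2767 + 0.6800i → escape time 7
(row=1, col=2): c = 0.5633 + 0.6800i → escape time 3
(row=1, col=3): c = 0.8500 + 0.6800i → escape time 2
(row=2, col=0): c = -0.0100 + 0.1900i → escape time 9
(row=2, col=1): c = 0.2767 + 0.1900i → escape time 9
(row=2, col=2): c = 0.5633 + 0.1900i → escape time 4
(row=2, col=3): c = 0.8500 + 0.1900i → escape time 3

Answer: 3222
9732
9943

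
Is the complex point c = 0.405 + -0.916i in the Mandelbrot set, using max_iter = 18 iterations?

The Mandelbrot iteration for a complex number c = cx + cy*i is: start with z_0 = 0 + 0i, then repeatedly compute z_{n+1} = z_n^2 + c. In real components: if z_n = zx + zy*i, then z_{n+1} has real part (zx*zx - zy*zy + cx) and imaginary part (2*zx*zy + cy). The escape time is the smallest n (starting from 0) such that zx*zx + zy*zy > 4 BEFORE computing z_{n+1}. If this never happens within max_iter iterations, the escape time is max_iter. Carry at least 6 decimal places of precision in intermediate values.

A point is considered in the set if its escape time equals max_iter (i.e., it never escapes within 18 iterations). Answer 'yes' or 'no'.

Answer: no

Derivation:
z_0 = 0 + 0i, c = 0.4050 + -0.9160i
Iter 1: z = 0.4050 + -0.9160i, |z|^2 = 1.0031
Iter 2: z = -0.2700 + -1.6580i, |z|^2 = 2.8217
Iter 3: z = -2.2709 + -0.0206i, |z|^2 = 5.1575
Escaped at iteration 3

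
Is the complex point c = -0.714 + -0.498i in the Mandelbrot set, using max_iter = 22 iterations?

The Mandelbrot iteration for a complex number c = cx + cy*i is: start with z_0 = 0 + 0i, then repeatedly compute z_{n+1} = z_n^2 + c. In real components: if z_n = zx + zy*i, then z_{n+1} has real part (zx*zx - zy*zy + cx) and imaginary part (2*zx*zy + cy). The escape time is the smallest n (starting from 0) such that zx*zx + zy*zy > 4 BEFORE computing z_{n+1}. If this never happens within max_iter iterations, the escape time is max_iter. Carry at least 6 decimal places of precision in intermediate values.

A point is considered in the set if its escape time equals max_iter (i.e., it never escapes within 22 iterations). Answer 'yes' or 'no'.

z_0 = 0 + 0i, c = -0.7140 + -0.4980i
Iter 1: z = -0.7140 + -0.4980i, |z|^2 = 0.7578
Iter 2: z = -0.4522 + 0.2131i, |z|^2 = 0.2499
Iter 3: z = -0.5549 + -0.6908i, |z|^2 = 0.7851
Iter 4: z = -0.8832 + 0.2687i, |z|^2 = 0.8522
Iter 5: z = -0.0061 + -0.9726i, |z|^2 = 0.9460
Iter 6: z = -1.6599 + -0.4861i, |z|^2 = 2.9915
Iter 7: z = 1.8049 + 1.1157i, |z|^2 = 4.5025
Escaped at iteration 7

Answer: no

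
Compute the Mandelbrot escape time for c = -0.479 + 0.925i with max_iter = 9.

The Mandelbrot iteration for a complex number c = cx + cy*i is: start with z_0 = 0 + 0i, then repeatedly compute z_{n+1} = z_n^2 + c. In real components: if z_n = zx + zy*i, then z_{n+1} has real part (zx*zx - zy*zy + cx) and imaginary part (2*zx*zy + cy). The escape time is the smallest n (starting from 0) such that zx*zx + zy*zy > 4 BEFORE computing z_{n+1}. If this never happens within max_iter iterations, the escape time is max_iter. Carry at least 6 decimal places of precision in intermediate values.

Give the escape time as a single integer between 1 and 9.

Answer: 4

Derivation:
z_0 = 0 + 0i, c = -0.4790 + 0.9250i
Iter 1: z = -0.4790 + 0.9250i, |z|^2 = 1.0851
Iter 2: z = -1.1052 + 0.0389i, |z|^2 = 1.2229
Iter 3: z = 0.7409 + 0.8391i, |z|^2 = 1.2531
Iter 4: z = -0.6342 + 2.1685i, |z|^2 = 5.1044
Escaped at iteration 4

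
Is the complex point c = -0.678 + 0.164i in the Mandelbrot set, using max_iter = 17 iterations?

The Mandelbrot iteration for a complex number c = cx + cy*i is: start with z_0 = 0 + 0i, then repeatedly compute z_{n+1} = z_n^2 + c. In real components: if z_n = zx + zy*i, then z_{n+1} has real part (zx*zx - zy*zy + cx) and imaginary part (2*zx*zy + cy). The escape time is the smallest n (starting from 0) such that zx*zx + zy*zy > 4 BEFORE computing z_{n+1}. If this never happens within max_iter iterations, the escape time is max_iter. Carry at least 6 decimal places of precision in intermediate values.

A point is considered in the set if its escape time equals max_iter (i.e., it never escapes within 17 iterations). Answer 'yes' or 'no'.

z_0 = 0 + 0i, c = -0.6780 + 0.1640i
Iter 1: z = -0.6780 + 0.1640i, |z|^2 = 0.4866
Iter 2: z = -0.2452 + -0.0584i, |z|^2 = 0.0635
Iter 3: z = -0.6213 + 0.1926i, |z|^2 = 0.4231
Iter 4: z = -0.3291 + -0.0754i, |z|^2 = 0.1140
Iter 5: z = -0.5754 + 0.2136i, |z|^2 = 0.3767
Iter 6: z = -0.3926 + -0.0818i, |z|^2 = 0.1608
Iter 7: z = -0.5306 + 0.2282i, |z|^2 = 0.3336
Iter 8: z = -0.4486 + -0.0782i, |z|^2 = 0.2073
Iter 9: z = -0.4829 + 0.2341i, |z|^2 = 0.2880
Iter 10: z = -0.4996 + -0.0621i, |z|^2 = 0.2535
Iter 11: z = -0.4322 + 0.2261i, |z|^2 = 0.2379
Iter 12: z = -0.5423 + -0.0314i, |z|^2 = 0.2951
Iter 13: z = -0.3849 + 0.1981i, |z|^2 = 0.1874
Iter 14: z = -0.5691 + 0.0115i, |z|^2 = 0.3240
Iter 15: z = -0.3543 + 0.1509i, |z|^2 = 0.1483
Iter 16: z = -0.5753 + 0.0571i, |z|^2 = 0.3342
Did not escape in 17 iterations → in set

Answer: yes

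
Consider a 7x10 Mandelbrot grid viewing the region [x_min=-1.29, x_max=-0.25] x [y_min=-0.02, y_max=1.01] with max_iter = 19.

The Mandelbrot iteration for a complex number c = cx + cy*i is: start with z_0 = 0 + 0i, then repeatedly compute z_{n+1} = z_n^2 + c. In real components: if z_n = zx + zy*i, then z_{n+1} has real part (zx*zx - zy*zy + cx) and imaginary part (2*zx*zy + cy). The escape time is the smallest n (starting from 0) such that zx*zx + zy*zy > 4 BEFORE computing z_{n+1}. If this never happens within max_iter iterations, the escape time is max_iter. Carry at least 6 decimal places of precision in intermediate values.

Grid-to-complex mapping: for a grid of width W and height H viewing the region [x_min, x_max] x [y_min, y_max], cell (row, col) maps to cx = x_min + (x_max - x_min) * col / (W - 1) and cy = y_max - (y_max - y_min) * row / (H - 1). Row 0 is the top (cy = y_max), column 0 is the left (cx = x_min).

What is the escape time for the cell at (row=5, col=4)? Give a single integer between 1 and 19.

z_0 = 0 + 0i, c = -0.5967 + 0.4378i
Iter 1: z = -0.5967 + 0.4378i, |z|^2 = 0.5477
Iter 2: z = -0.4323 + -0.0846i, |z|^2 = 0.1941
Iter 3: z = -0.4169 + 0.5110i, |z|^2 = 0.4349
Iter 4: z = -0.6839 + 0.0117i, |z|^2 = 0.4679
Iter 5: z = -0.1291 + 0.4218i, |z|^2 = 0.1946
Iter 6: z = -0.7579 + 0.3289i, |z|^2 = 0.6826
Iter 7: z = -0.1304 + -0.0608i, |z|^2 = 0.0207
Iter 8: z = -0.5833 + 0.4536i, |z|^2 = 0.5461
Iter 9: z = -0.4621 + -0.0915i, |z|^2 = 0.2219
Iter 10: z = -0.3915 + 0.5223i, |z|^2 = 0.4260
Iter 11: z = -0.7162 + 0.0289i, |z|^2 = 0.5138
Iter 12: z = -0.0845 + 0.3964i, |z|^2 = 0.1643
Iter 13: z = -0.7467 + 0.3708i, |z|^2 = 0.6950
Iter 14: z = -0.1766 + -0.1160i, |z|^2 = 0.0446
Iter 15: z = -0.5789 + 0.4787i, |z|^2 = 0.5643
Iter 16: z = -0.4907 + -0.1165i, |z|^2 = 0.2544
Iter 17: z = -0.3695 + 0.5521i, |z|^2 = 0.4414
Iter 18: z = -0.7650 + 0.0298i, |z|^2 = 0.5861

Answer: 19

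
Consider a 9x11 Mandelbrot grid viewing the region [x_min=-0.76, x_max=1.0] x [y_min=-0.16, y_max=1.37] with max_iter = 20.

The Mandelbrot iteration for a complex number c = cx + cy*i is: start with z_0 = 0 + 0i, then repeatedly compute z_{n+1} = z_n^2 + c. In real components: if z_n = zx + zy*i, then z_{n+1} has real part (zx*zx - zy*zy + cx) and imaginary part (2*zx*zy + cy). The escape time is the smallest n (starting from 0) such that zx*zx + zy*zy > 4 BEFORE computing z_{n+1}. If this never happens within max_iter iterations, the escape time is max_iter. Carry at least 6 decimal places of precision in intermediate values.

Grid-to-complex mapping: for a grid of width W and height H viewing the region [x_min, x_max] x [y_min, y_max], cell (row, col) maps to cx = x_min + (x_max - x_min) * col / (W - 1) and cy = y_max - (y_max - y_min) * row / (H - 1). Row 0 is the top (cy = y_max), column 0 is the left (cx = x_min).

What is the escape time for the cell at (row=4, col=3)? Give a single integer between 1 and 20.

Answer: 20

Derivation:
z_0 = 0 + 0i, c = -0.1000 + 0.7580i
Iter 1: z = -0.1000 + 0.7580i, |z|^2 = 0.5846
Iter 2: z = -0.6646 + 0.6064i, |z|^2 = 0.8094
Iter 3: z = -0.0261 + -0.0480i, |z|^2 = 0.0030
Iter 4: z = -0.1016 + 0.7605i, |z|^2 = 0.5887
Iter 5: z = -0.6680 + 0.6034i, |z|^2 = 0.8104
Iter 6: z = -0.0179 + -0.0482i, |z|^2 = 0.0026
Iter 7: z = -0.1020 + 0.7597i, |z|^2 = 0.5876
Iter 8: z = -0.6668 + 0.6030i, |z|^2 = 0.8082
Iter 9: z = -0.0190 + -0.0461i, |z|^2 = 0.0025
Iter 10: z = -0.1018 + 0.7598i, |z|^2 = 0.5876
Iter 11: z = -0.6669 + 0.6034i, |z|^2 = 0.8088
Iter 12: z = -0.0193 + -0.0467i, |z|^2 = 0.0026
Iter 13: z = -0.1018 + 0.7598i, |z|^2 = 0.5877
Iter 14: z = -0.6669 + 0.6033i, |z|^2 = 0.8088
Iter 15: z = -0.0191 + -0.0467i, |z|^2 = 0.0025
Iter 16: z = -0.1018 + 0.7598i, |z|^2 = 0.5876
Iter 17: z = -0.6669 + 0.6033i, |z|^2 = 0.8087
Iter 18: z = -0.0192 + -0.0467i, |z|^2 = 0.0025
Iter 19: z = -0.1018 + 0.7598i, |z|^2 = 0.5876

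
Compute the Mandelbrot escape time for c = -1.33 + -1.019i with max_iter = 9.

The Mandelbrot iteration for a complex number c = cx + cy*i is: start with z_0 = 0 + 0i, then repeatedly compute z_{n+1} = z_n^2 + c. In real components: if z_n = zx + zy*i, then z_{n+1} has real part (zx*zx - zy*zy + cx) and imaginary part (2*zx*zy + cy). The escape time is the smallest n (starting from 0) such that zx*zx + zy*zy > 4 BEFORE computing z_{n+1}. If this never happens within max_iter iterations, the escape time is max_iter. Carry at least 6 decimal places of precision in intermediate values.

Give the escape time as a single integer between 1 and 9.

Answer: 3

Derivation:
z_0 = 0 + 0i, c = -1.3300 + -1.0190i
Iter 1: z = -1.3300 + -1.0190i, |z|^2 = 2.8073
Iter 2: z = -0.5995 + 1.6915i, |z|^2 = 3.2207
Iter 3: z = -3.8320 + -3.0470i, |z|^2 = 23.9682
Escaped at iteration 3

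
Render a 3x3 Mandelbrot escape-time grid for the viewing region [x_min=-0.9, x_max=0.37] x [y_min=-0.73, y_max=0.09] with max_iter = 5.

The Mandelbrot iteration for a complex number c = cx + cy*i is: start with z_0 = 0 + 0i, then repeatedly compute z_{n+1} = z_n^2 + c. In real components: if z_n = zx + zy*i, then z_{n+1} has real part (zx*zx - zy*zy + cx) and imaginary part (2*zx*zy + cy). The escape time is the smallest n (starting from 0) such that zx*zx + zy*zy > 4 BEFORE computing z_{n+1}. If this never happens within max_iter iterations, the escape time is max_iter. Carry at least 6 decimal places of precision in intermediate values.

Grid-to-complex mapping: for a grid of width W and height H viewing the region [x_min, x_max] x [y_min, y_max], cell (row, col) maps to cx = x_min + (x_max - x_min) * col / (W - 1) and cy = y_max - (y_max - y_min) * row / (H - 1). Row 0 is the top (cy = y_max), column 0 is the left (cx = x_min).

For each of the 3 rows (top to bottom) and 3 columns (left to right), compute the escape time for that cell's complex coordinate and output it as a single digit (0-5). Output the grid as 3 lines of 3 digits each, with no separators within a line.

(row=0, col=0): c = -0.9000 + 0.0900i → escape time 5
(row=0, col=1): c = -0.2650 + 0.0900i → escape time 5
(row=0, col=2): c = 0.3700 + 0.0900i → escape time 5
(row=1, col=0): c = -0.9000 + -0.3200i → escape time 5
(row=1, col=1): c = -0.2650 + -0.3200i → escape time 5
(row=1, col=2): c = 0.3700 + -0.3200i → escape time 5
(row=2, col=0): c = -0.9000 + -0.7300i → escape time 4
(row=2, col=1): c = -0.2650 + -0.7300i → escape time 5
(row=2, col=2): c = 0.3700 + -0.7300i → escape time 5

Answer: 555
555
455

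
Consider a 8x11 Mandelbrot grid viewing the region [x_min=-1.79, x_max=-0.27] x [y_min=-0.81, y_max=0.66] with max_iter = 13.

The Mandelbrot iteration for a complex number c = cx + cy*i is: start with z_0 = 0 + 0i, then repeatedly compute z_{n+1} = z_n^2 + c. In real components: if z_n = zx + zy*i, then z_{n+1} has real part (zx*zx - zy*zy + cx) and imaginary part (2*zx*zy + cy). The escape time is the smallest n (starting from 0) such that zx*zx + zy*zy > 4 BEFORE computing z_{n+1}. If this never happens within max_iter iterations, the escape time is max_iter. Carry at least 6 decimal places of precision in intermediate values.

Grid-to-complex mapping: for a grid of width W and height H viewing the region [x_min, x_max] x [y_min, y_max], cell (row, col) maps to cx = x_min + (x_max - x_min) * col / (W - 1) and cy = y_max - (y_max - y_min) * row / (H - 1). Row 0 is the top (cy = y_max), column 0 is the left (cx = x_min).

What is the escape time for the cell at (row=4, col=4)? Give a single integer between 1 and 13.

z_0 = 0 + 0i, c = -0.9214 + 0.0720i
Iter 1: z = -0.9214 + 0.0720i, |z|^2 = 0.8542
Iter 2: z = -0.0776 + -0.0607i, |z|^2 = 0.0097
Iter 3: z = -0.9191 + 0.0814i, |z|^2 = 0.8514
Iter 4: z = -0.0833 + -0.0777i, |z|^2 = 0.0130
Iter 5: z = -0.9205 + 0.0849i, |z|^2 = 0.8546
Iter 6: z = -0.0813 + -0.0844i, |z|^2 = 0.0137
Iter 7: z = -0.9219 + 0.0857i, |z|^2 = 0.8573
Iter 8: z = -0.0788 + -0.0861i, |z|^2 = 0.0136
Iter 9: z = -0.9226 + 0.0856i, |z|^2 = 0.8586
Iter 10: z = -0.0775 + -0.0859i, |z|^2 = 0.0134
Iter 11: z = -0.9228 + 0.0853i, |z|^2 = 0.8588
Iter 12: z = -0.0772 + -0.0855i, |z|^2 = 0.0133

Answer: 13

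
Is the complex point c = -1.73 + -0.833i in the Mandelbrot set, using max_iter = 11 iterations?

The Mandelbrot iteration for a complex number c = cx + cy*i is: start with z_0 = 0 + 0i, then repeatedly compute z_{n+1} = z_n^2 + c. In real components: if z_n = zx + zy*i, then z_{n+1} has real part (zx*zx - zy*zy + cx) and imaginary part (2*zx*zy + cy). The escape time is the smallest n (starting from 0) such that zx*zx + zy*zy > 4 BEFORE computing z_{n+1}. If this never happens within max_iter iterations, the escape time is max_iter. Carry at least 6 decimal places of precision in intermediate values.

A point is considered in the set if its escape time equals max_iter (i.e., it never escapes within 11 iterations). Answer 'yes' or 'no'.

z_0 = 0 + 0i, c = -1.7300 + -0.8330i
Iter 1: z = -1.7300 + -0.8330i, |z|^2 = 3.6868
Iter 2: z = 0.5690 + 2.0492i, |z|^2 = 4.5229
Escaped at iteration 2

Answer: no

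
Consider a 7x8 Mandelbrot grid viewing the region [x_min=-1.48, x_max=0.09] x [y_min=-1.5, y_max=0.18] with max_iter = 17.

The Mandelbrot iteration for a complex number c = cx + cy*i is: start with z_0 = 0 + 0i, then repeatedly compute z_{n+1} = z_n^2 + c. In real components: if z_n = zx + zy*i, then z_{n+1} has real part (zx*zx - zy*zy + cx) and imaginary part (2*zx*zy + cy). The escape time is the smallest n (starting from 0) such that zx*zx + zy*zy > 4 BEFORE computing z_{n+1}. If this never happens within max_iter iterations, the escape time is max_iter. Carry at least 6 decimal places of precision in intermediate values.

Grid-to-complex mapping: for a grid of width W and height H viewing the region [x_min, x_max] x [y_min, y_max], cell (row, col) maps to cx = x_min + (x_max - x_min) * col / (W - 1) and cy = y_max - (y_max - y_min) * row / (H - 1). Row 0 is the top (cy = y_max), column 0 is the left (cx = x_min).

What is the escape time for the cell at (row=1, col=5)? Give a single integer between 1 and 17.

Answer: 17

Derivation:
z_0 = 0 + 0i, c = -0.1717 + -0.0600i
Iter 1: z = -0.1717 + -0.0600i, |z|^2 = 0.0331
Iter 2: z = -0.1458 + -0.0394i, |z|^2 = 0.0228
Iter 3: z = -0.1520 + -0.0485i, |z|^2 = 0.0254
Iter 4: z = -0.1509 + -0.0453i, |z|^2 = 0.0248
Iter 5: z = -0.1509 + -0.0463i, |z|^2 = 0.0249
Iter 6: z = -0.1510 + -0.0460i, |z|^2 = 0.0249
Iter 7: z = -0.1510 + -0.0461i, |z|^2 = 0.0249
Iter 8: z = -0.1510 + -0.0461i, |z|^2 = 0.0249
Iter 9: z = -0.1510 + -0.0461i, |z|^2 = 0.0249
Iter 10: z = -0.1510 + -0.0461i, |z|^2 = 0.0249
Iter 11: z = -0.1510 + -0.0461i, |z|^2 = 0.0249
Iter 12: z = -0.1510 + -0.0461i, |z|^2 = 0.0249
Iter 13: z = -0.1510 + -0.0461i, |z|^2 = 0.0249
Iter 14: z = -0.1510 + -0.0461i, |z|^2 = 0.0249
Iter 15: z = -0.1510 + -0.0461i, |z|^2 = 0.0249
Iter 16: z = -0.1510 + -0.0461i, |z|^2 = 0.0249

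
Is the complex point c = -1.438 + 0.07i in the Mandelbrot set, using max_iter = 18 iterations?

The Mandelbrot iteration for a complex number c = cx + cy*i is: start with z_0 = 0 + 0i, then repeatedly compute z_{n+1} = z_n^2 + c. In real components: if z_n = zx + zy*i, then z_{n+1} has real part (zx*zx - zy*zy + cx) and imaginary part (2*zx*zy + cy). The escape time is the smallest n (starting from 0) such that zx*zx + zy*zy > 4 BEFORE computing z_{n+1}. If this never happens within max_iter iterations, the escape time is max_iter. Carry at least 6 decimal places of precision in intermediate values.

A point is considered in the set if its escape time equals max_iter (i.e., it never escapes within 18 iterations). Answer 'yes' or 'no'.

z_0 = 0 + 0i, c = -1.4380 + 0.0700i
Iter 1: z = -1.4380 + 0.0700i, |z|^2 = 2.0727
Iter 2: z = 0.6249 + -0.1313i, |z|^2 = 0.4078
Iter 3: z = -1.0647 + -0.0941i, |z|^2 = 1.1424
Iter 4: z = -0.3133 + 0.2704i, |z|^2 = 0.1713
Iter 5: z = -1.4130 + -0.0995i, |z|^2 = 2.0064
Iter 6: z = 0.5486 + 0.3511i, |z|^2 = 0.4243
Iter 7: z = -1.2602 + 0.4552i, |z|^2 = 1.7955
Iter 8: z = -0.0570 + -1.0774i, |z|^2 = 1.1641
Iter 9: z = -2.5956 + 0.1929i, |z|^2 = 6.7741
Escaped at iteration 9

Answer: no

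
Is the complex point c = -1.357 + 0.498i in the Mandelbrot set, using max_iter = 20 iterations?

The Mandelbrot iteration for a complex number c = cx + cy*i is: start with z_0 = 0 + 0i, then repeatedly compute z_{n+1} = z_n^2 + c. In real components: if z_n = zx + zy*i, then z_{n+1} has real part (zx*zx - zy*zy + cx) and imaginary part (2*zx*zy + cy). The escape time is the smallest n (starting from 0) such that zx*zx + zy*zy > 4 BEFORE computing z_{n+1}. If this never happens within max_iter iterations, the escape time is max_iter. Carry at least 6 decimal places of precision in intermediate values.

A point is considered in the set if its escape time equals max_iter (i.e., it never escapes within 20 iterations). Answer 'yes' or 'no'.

z_0 = 0 + 0i, c = -1.3570 + 0.4980i
Iter 1: z = -1.3570 + 0.4980i, |z|^2 = 2.0895
Iter 2: z = 0.2364 + -0.8536i, |z|^2 = 0.7845
Iter 3: z = -2.0297 + 0.0944i, |z|^2 = 4.1285
Escaped at iteration 3

Answer: no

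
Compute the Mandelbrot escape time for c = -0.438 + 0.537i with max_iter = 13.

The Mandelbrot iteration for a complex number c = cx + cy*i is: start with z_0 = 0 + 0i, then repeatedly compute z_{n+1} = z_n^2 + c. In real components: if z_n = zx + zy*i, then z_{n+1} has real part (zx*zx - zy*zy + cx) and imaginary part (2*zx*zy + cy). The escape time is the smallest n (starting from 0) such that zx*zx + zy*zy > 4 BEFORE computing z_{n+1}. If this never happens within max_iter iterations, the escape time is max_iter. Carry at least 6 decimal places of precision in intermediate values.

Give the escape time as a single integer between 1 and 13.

Answer: 13

Derivation:
z_0 = 0 + 0i, c = -0.4380 + 0.5370i
Iter 1: z = -0.4380 + 0.5370i, |z|^2 = 0.4802
Iter 2: z = -0.5345 + 0.0666i, |z|^2 = 0.2902
Iter 3: z = -0.1567 + 0.4658i, |z|^2 = 0.2415
Iter 4: z = -0.6304 + 0.3910i, |z|^2 = 0.5503
Iter 5: z = -0.1934 + 0.0440i, |z|^2 = 0.0394
Iter 6: z = -0.4025 + 0.5200i, |z|^2 = 0.4324
Iter 7: z = -0.5464 + 0.1184i, |z|^2 = 0.3125
Iter 8: z = -0.1535 + 0.4076i, |z|^2 = 0.1897
Iter 9: z = -0.5806 + 0.4118i, |z|^2 = 0.5067
Iter 10: z = -0.2705 + 0.0588i, |z|^2 = 0.0766
Iter 11: z = -0.3683 + 0.5052i, |z|^2 = 0.3908
Iter 12: z = -0.5576 + 0.1649i, |z|^2 = 0.3381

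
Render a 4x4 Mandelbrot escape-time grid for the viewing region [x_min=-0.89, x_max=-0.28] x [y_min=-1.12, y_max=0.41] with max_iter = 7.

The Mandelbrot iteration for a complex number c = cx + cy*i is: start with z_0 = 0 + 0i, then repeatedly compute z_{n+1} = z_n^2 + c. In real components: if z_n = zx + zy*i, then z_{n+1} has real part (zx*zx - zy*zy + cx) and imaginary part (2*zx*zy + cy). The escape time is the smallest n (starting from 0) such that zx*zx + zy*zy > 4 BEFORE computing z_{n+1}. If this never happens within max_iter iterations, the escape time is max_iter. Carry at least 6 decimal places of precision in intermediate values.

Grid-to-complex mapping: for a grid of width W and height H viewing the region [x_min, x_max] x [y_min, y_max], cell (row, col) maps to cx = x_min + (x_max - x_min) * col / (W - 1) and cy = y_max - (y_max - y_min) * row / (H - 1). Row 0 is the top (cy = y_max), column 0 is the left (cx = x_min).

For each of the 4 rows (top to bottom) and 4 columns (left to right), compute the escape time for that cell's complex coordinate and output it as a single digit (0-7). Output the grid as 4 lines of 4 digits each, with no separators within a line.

Answer: 7777
7777
5677
3334

Derivation:
(row=0, col=0): c = -0.8900 + 0.4100i → escape time 7
(row=0, col=1): c = -0.6867 + 0.4100i → escape time 7
(row=0, col=2): c = -0.4833 + 0.4100i → escape time 7
(row=0, col=3): c = -0.2800 + 0.4100i → escape time 7
(row=1, col=0): c = -0.8900 + -0.1000i → escape time 7
(row=1, col=1): c = -0.6867 + -0.1000i → escape time 7
(row=1, col=2): c = -0.4833 + -0.1000i → escape time 7
(row=1, col=3): c = -0.2800 + -0.1000i → escape time 7
(row=2, col=0): c = -0.8900 + -0.6100i → escape time 5
(row=2, col=1): c = -0.6867 + -0.6100i → escape time 6
(row=2, col=2): c = -0.4833 + -0.6100i → escape time 7
(row=2, col=3): c = -0.2800 + -0.6100i → escape time 7
(row=3, col=0): c = -0.8900 + -1.1200i → escape time 3
(row=3, col=1): c = -0.6867 + -1.1200i → escape time 3
(row=3, col=2): c = -0.4833 + -1.1200i → escape time 3
(row=3, col=3): c = -0.2800 + -1.1200i → escape time 4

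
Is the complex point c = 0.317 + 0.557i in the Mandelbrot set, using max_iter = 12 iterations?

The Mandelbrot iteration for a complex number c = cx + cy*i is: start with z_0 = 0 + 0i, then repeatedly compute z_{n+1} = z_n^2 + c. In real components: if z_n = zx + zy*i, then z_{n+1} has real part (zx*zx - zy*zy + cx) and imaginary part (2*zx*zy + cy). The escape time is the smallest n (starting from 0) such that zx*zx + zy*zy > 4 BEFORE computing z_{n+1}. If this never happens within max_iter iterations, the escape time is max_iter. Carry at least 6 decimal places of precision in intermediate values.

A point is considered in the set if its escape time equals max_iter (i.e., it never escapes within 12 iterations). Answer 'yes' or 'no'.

Answer: yes

Derivation:
z_0 = 0 + 0i, c = 0.3170 + 0.5570i
Iter 1: z = 0.3170 + 0.5570i, |z|^2 = 0.4107
Iter 2: z = 0.1072 + 0.9101i, |z|^2 = 0.8399
Iter 3: z = -0.4999 + 0.7522i, |z|^2 = 0.8157
Iter 4: z = 0.0010 + -0.1950i, |z|^2 = 0.0380
Iter 5: z = 0.2790 + 0.5566i, |z|^2 = 0.3876
Iter 6: z = 0.0850 + 0.8676i, |z|^2 = 0.7599
Iter 7: z = -0.4284 + 0.7045i, |z|^2 = 0.6799
Iter 8: z = 0.0042 + -0.0467i, |z|^2 = 0.0022
Iter 9: z = 0.3148 + 0.5566i, |z|^2 = 0.4089
Iter 10: z = 0.1063 + 0.9075i, |z|^2 = 0.8348
Iter 11: z = -0.4952 + 0.7499i, |z|^2 = 0.8077
Did not escape in 12 iterations → in set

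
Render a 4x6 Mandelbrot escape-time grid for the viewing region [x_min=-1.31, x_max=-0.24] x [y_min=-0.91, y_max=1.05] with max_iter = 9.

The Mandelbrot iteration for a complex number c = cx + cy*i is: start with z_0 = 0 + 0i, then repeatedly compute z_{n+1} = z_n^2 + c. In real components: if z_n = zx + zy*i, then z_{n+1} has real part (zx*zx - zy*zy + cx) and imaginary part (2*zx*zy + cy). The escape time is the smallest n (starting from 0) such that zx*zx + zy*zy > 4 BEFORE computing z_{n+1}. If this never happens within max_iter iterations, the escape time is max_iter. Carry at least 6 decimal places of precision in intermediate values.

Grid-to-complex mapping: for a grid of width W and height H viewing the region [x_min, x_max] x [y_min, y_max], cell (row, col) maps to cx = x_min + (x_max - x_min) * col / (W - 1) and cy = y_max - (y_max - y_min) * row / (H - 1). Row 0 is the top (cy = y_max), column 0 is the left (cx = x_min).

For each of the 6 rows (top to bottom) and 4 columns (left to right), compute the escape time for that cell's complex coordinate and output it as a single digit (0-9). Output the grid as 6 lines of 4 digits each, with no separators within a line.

Answer: 3346
3499
7999
9999
3599
3347

Derivation:
(row=0, col=0): c = -1.3100 + 1.0500i → escape time 3
(row=0, col=1): c = -0.9533 + 1.0500i → escape time 3
(row=0, col=2): c = -0.5967 + 1.0500i → escape time 4
(row=0, col=3): c = -0.2400 + 1.0500i → escape time 6
(row=1, col=0): c = -1.3100 + 0.6580i → escape time 3
(row=1, col=1): c = -0.9533 + 0.6580i → escape time 4
(row=1, col=2): c = -0.5967 + 0.6580i → escape time 9
(row=1, col=3): c = -0.2400 + 0.6580i → escape time 9
(row=2, col=0): c = -1.3100 + 0.2660i → escape time 7
(row=2, col=1): c = -0.9533 + 0.2660i → escape time 9
(row=2, col=2): c = -0.5967 + 0.2660i → escape time 9
(row=2, col=3): c = -0.2400 + 0.2660i → escape time 9
(row=3, col=0): c = -1.3100 + -0.1260i → escape time 9
(row=3, col=1): c = -0.9533 + -0.1260i → escape time 9
(row=3, col=2): c = -0.5967 + -0.1260i → escape time 9
(row=3, col=3): c = -0.2400 + -0.1260i → escape time 9
(row=4, col=0): c = -1.3100 + -0.5180i → escape time 3
(row=4, col=1): c = -0.9533 + -0.5180i → escape time 5
(row=4, col=2): c = -0.5967 + -0.5180i → escape time 9
(row=4, col=3): c = -0.2400 + -0.5180i → escape time 9
(row=5, col=0): c = -1.3100 + -0.9100i → escape time 3
(row=5, col=1): c = -0.9533 + -0.9100i → escape time 3
(row=5, col=2): c = -0.5967 + -0.9100i → escape time 4
(row=5, col=3): c = -0.2400 + -0.9100i → escape time 7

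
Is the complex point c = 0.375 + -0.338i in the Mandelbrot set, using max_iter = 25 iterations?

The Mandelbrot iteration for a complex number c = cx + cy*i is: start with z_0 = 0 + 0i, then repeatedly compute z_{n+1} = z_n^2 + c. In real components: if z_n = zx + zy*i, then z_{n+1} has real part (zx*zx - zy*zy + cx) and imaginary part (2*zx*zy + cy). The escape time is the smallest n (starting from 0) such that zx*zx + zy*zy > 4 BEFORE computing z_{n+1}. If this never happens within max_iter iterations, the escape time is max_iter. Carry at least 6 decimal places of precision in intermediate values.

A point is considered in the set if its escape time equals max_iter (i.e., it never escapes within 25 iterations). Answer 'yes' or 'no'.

Answer: yes

Derivation:
z_0 = 0 + 0i, c = 0.3750 + -0.3380i
Iter 1: z = 0.3750 + -0.3380i, |z|^2 = 0.2549
Iter 2: z = 0.4014 + -0.5915i, |z|^2 = 0.5110
Iter 3: z = 0.1862 + -0.8128i, |z|^2 = 0.6954
Iter 4: z = -0.2510 + -0.6408i, |z|^2 = 0.4736
Iter 5: z = 0.0274 + -0.0163i, |z|^2 = 0.0010
Iter 6: z = 0.3755 + -0.3389i, |z|^2 = 0.2558
Iter 7: z = 0.4011 + -0.5925i, |z|^2 = 0.5120
Iter 8: z = 0.1849 + -0.8134i, |z|^2 = 0.6957
Iter 9: z = -0.2524 + -0.6387i, |z|^2 = 0.4716
Iter 10: z = 0.0307 + -0.0156i, |z|^2 = 0.0012
Iter 11: z = 0.3757 + -0.3390i, |z|^2 = 0.2560
Iter 12: z = 0.4013 + -0.5927i, |z|^2 = 0.5123
Iter 13: z = 0.1847 + -0.8136i, |z|^2 = 0.6961
Iter 14: z = -0.2529 + -0.6386i, |z|^2 = 0.4718
Iter 15: z = 0.0312 + -0.0150i, |z|^2 = 0.0012
Iter 16: z = 0.3757 + -0.3389i, |z|^2 = 0.2561
Iter 17: z = 0.4013 + -0.5927i, |z|^2 = 0.5123
Iter 18: z = 0.1847 + -0.8137i, |z|^2 = 0.6963
Iter 19: z = -0.2530 + -0.6387i, |z|^2 = 0.4719
Iter 20: z = 0.0311 + -0.0148i, |z|^2 = 0.0012
Iter 21: z = 0.3757 + -0.3389i, |z|^2 = 0.2561
Iter 22: z = 0.4013 + -0.5927i, |z|^2 = 0.5123
Iter 23: z = 0.1848 + -0.8137i, |z|^2 = 0.6963
Iter 24: z = -0.2530 + -0.6387i, |z|^2 = 0.4719
Did not escape in 25 iterations → in set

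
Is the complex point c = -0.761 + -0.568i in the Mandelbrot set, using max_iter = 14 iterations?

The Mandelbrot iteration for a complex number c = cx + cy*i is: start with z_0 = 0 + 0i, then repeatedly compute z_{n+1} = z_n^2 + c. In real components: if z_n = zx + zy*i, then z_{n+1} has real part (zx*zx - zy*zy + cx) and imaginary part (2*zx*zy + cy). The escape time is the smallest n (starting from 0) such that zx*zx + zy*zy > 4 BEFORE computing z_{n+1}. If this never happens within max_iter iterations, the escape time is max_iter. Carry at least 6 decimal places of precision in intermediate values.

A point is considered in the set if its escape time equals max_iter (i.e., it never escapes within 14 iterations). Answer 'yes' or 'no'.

Answer: no

Derivation:
z_0 = 0 + 0i, c = -0.7610 + -0.5680i
Iter 1: z = -0.7610 + -0.5680i, |z|^2 = 0.9017
Iter 2: z = -0.5045 + 0.2965i, |z|^2 = 0.3424
Iter 3: z = -0.5944 + -0.8672i, |z|^2 = 1.1053
Iter 4: z = -1.1597 + 0.4629i, |z|^2 = 1.5591
Iter 5: z = 0.3696 + -1.6415i, |z|^2 = 2.8313
Iter 6: z = -3.3191 + -1.7815i, |z|^2 = 14.1899
Escaped at iteration 6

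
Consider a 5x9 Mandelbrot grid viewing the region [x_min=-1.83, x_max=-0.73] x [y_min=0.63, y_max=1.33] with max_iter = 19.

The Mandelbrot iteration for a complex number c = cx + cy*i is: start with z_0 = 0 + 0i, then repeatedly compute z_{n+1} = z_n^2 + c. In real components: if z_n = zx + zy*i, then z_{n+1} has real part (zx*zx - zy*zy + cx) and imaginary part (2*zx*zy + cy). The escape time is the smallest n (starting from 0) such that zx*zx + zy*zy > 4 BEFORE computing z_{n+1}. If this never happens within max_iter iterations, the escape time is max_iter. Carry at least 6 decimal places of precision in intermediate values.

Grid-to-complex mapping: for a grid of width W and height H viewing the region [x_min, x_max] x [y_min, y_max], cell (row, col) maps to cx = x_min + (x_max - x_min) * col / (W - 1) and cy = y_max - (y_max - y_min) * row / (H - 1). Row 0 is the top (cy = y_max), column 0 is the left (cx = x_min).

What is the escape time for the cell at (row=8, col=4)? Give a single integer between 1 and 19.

Answer: 6

Derivation:
z_0 = 0 + 0i, c = -0.7300 + 0.6300i
Iter 1: z = -0.7300 + 0.6300i, |z|^2 = 0.9298
Iter 2: z = -0.5940 + -0.2898i, |z|^2 = 0.4368
Iter 3: z = -0.4611 + 0.9743i, |z|^2 = 1.1619
Iter 4: z = -1.4666 + -0.2686i, |z|^2 = 2.2230
Iter 5: z = 1.3487 + 1.4178i, |z|^2 = 3.8290
Iter 6: z = -0.9211 + 4.4543i, |z|^2 = 20.6890
Escaped at iteration 6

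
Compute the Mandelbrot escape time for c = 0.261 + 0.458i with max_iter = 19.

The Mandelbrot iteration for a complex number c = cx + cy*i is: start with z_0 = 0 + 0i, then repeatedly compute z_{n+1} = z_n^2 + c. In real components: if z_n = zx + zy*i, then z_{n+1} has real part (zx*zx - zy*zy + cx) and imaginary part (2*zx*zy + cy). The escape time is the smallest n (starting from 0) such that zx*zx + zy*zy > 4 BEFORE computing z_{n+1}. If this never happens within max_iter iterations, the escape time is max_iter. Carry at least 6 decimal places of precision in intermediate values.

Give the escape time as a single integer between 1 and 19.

z_0 = 0 + 0i, c = 0.2610 + 0.4580i
Iter 1: z = 0.2610 + 0.4580i, |z|^2 = 0.2779
Iter 2: z = 0.1194 + 0.6971i, |z|^2 = 0.5002
Iter 3: z = -0.2107 + 0.6244i, |z|^2 = 0.4343
Iter 4: z = -0.0845 + 0.1949i, |z|^2 = 0.0451
Iter 5: z = 0.2301 + 0.4251i, |z|^2 = 0.2336
Iter 6: z = 0.1333 + 0.6537i, |z|^2 = 0.4450
Iter 7: z = -0.1485 + 0.6323i, |z|^2 = 0.4218
Iter 8: z = -0.1167 + 0.2702i, |z|^2 = 0.0866
Iter 9: z = 0.2016 + 0.3949i, |z|^2 = 0.1966
Iter 10: z = 0.1457 + 0.6172i, |z|^2 = 0.4022
Iter 11: z = -0.0988 + 0.6378i, |z|^2 = 0.4166
Iter 12: z = -0.1361 + 0.3320i, |z|^2 = 0.1288
Iter 13: z = 0.1693 + 0.3676i, |z|^2 = 0.1638
Iter 14: z = 0.1545 + 0.5825i, |z|^2 = 0.3631
Iter 15: z = -0.0544 + 0.6380i, |z|^2 = 0.4100
Iter 16: z = -0.1430 + 0.3886i, |z|^2 = 0.1715
Iter 17: z = 0.1305 + 0.3468i, |z|^2 = 0.1373
Iter 18: z = 0.1577 + 0.5485i, |z|^2 = 0.3257

Answer: 19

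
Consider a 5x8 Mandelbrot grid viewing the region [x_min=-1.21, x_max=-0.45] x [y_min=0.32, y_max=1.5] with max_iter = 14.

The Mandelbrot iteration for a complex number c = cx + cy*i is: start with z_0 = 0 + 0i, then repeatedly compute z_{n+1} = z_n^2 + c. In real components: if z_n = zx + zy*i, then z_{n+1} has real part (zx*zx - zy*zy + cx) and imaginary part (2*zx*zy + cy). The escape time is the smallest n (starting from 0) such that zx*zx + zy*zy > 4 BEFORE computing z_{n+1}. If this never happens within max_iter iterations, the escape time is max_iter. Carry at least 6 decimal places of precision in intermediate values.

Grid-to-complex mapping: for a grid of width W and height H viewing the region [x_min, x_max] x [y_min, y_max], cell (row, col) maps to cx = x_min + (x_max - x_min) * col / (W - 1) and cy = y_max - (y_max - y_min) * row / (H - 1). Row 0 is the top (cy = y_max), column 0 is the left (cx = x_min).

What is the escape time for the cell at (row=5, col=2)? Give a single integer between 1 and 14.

Answer: 5

Derivation:
z_0 = 0 + 0i, c = -0.8300 + 0.6571i
Iter 1: z = -0.8300 + 0.6571i, |z|^2 = 1.1207
Iter 2: z = -0.5729 + -0.4337i, |z|^2 = 0.5164
Iter 3: z = -0.6899 + 1.1541i, |z|^2 = 1.8079
Iter 4: z = -1.6861 + -0.9352i, |z|^2 = 3.7176
Iter 5: z = 1.1384 + 3.8109i, |z|^2 = 15.8185
Escaped at iteration 5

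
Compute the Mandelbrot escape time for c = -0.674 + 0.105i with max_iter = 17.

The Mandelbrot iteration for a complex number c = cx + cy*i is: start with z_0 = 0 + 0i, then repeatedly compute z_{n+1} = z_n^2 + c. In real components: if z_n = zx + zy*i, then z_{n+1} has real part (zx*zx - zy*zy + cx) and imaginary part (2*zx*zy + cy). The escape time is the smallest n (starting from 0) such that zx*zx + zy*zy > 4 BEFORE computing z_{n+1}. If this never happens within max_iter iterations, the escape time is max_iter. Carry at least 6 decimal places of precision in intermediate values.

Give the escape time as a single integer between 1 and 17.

z_0 = 0 + 0i, c = -0.6740 + 0.1050i
Iter 1: z = -0.6740 + 0.1050i, |z|^2 = 0.4653
Iter 2: z = -0.2307 + -0.0365i, |z|^2 = 0.0546
Iter 3: z = -0.6221 + 0.1219i, |z|^2 = 0.4018
Iter 4: z = -0.3019 + -0.0466i, |z|^2 = 0.0933
Iter 5: z = -0.5851 + 0.1331i, |z|^2 = 0.3600
Iter 6: z = -0.3494 + -0.0508i, |z|^2 = 0.1247
Iter 7: z = -0.5545 + 0.1405i, |z|^2 = 0.3272
Iter 8: z = -0.3863 + -0.0508i, |z|^2 = 0.1518
Iter 9: z = -0.5274 + 0.1443i, |z|^2 = 0.2989
Iter 10: z = -0.4167 + -0.0471i, |z|^2 = 0.1759
Iter 11: z = -0.5026 + 0.1443i, |z|^2 = 0.2734
Iter 12: z = -0.4422 + -0.0400i, |z|^2 = 0.1972
Iter 13: z = -0.4800 + 0.1404i, |z|^2 = 0.2501
Iter 14: z = -0.4633 + -0.0298i, |z|^2 = 0.2155
Iter 15: z = -0.4603 + 0.1326i, |z|^2 = 0.2294
Iter 16: z = -0.4798 + -0.0171i, |z|^2 = 0.2305

Answer: 17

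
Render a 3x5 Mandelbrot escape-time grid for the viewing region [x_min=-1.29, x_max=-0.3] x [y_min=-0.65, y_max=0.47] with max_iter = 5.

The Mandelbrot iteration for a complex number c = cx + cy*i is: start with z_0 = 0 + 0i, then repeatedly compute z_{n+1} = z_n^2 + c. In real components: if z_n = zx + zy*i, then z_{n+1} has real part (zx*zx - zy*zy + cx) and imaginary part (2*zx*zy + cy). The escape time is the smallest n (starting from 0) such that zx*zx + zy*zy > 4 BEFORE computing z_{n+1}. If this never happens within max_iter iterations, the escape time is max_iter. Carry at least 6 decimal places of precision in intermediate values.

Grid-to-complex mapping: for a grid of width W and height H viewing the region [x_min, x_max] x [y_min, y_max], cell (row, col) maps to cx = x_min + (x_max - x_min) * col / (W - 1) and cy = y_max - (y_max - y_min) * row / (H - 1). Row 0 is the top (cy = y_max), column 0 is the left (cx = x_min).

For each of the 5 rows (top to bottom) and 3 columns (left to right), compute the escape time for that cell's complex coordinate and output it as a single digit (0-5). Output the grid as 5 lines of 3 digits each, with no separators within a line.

(row=0, col=0): c = -1.2900 + 0.4700i → escape time 5
(row=0, col=1): c = -0.7950 + 0.4700i → escape time 5
(row=0, col=2): c = -0.3000 + 0.4700i → escape time 5
(row=1, col=0): c = -1.2900 + 0.1900i → escape time 5
(row=1, col=1): c = -0.7950 + 0.1900i → escape time 5
(row=1, col=2): c = -0.3000 + 0.1900i → escape time 5
(row=2, col=0): c = -1.2900 + -0.0900i → escape time 5
(row=2, col=1): c = -0.7950 + -0.0900i → escape time 5
(row=2, col=2): c = -0.3000 + -0.0900i → escape time 5
(row=3, col=0): c = -1.2900 + -0.3700i → escape time 5
(row=3, col=1): c = -0.7950 + -0.3700i → escape time 5
(row=3, col=2): c = -0.3000 + -0.3700i → escape time 5
(row=4, col=0): c = -1.2900 + -0.6500i → escape time 3
(row=4, col=1): c = -0.7950 + -0.6500i → escape time 5
(row=4, col=2): c = -0.3000 + -0.6500i → escape time 5

Answer: 555
555
555
555
355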